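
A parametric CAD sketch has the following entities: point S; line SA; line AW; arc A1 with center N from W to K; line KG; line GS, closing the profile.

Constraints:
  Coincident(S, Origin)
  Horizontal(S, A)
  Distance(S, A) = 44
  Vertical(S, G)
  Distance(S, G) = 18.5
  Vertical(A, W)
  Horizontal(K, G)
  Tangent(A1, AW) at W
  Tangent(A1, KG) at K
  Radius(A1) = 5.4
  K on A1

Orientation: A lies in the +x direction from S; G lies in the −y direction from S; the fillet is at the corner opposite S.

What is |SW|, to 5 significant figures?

45.909

S is at the origin; S and A share the same y with |SA| = 44.0 and A on the +x side, so A = (44.000, 0.0000). SG is vertical with |SG| = 18.5 and G on the −y side, so G = (0.0000, -18.500). The virtual corner opposite S is at (44.000, -18.500). The tangent condition forces NW to be normal to AW and since A1 is tangent to KG there, NK ⟂ KG, with radius 5.4, so the center N sits 5.4 in from both sides at N = (38.600, -13.100). That places the tangent points at W = (44.000, -13.100) on AW and K = (38.600, -18.500) on KG. Then |SW| = |W − S| = 45.909.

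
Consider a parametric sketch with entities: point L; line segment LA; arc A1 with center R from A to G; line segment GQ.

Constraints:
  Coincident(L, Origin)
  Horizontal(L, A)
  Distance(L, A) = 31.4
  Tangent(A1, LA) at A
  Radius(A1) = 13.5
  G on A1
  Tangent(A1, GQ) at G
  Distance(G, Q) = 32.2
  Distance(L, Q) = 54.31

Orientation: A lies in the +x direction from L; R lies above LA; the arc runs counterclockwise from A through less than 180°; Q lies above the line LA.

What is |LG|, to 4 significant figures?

47.56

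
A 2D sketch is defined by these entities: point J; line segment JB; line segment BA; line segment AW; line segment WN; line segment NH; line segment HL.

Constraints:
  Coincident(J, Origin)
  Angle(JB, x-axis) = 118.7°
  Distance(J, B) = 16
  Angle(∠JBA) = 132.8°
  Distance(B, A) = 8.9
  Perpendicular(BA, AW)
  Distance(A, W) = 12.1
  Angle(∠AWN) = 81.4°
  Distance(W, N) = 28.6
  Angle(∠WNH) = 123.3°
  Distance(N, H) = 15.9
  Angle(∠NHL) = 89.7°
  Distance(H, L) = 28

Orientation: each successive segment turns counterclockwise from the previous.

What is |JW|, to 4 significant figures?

19.77

∠JBA = 132.8° gives BA at 165.9° from the x-axis; with |BA| = 8.9, A = (-16.32, 16.20). The perpendicularity gives AW at right angles to BA, so AW runs at -104.1°; with |AW| = 12.1, W = (-19.26, 4.467). Then |JW| = |W − J| = 19.77.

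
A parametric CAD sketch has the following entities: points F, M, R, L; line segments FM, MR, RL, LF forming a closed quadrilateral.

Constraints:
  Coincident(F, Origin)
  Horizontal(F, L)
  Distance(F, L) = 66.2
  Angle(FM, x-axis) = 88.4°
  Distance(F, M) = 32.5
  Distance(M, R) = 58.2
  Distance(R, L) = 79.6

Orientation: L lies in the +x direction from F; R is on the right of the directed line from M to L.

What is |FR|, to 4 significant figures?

26.52

F is at the origin; F and L share the same y with |FL| = 66.2 and L in +x, so L = (66.2, 0). FM runs at 88.4° with |FM| = 32.5, so M = (0.9075, 32.49). R is determined by |MR| = 58.2 and |RL| = 79.6 together: it lies at the intersection of circle(M, 58.2) and circle(L, 79.6). With |ML| = 72.93, the foot of the radical line on ML is 16.25 from M and the perpendicular offset is √(58.2² − 16.25²) = 55.89. Taking the right-of-ML solution: R = (-9.443, -24.78).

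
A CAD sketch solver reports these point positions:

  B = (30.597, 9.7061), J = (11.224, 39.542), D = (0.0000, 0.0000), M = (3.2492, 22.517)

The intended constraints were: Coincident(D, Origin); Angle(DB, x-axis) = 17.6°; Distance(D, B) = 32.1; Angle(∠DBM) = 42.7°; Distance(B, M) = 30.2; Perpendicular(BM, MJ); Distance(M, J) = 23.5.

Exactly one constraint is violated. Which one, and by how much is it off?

Distance(M, J) = 23.5 — off by 4.70.

D = (0.00, 0.00) ✓; DB at 17.60° ✓; |DB| = 32.10 ✓; ∠DBM = 42.70° ✓; |BM| = 30.20 ✓; ∠(BM, MJ) = 90.00° ✓; |MJ| = 18.80 ✗.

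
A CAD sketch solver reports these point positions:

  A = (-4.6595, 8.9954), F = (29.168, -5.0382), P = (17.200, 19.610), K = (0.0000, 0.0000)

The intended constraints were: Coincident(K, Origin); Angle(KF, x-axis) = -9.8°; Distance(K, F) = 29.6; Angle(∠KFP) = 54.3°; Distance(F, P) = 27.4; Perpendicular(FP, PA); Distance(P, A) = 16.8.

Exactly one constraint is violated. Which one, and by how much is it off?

Distance(P, A) = 16.8 — off by 7.50.

K = (0.00, 0.00) ✓; KF at -9.800° ✓; |KF| = 29.60 ✓; ∠KFP = 54.30° ✓; |FP| = 27.40 ✓; ∠(FP, PA) = 90.00° ✓; |PA| = 24.30 ✗.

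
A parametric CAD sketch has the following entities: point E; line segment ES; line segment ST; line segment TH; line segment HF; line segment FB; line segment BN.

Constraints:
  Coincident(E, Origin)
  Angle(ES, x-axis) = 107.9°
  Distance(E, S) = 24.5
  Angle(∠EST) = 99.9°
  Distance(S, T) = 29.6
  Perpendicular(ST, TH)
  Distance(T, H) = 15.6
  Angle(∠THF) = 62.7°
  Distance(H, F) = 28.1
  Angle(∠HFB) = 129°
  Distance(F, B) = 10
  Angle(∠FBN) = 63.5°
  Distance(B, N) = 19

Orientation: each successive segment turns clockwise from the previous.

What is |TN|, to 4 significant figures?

8.911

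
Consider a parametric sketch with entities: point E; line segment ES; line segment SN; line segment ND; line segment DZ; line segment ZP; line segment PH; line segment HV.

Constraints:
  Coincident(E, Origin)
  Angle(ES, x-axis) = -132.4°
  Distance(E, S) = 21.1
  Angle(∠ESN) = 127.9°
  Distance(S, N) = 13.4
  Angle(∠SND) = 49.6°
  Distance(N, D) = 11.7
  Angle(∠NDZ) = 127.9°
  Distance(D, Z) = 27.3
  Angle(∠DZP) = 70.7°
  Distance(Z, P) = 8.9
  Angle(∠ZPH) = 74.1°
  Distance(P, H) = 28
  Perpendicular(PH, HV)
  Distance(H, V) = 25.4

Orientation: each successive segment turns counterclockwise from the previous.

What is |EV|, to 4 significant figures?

20.08

E is at the origin; ES runs at -132.4° with length 21.1, so S = (-14.23, -15.58). ∠ESN = 127.9° gives SN at -80.30° from the x-axis; with |SN| = 13.4, N = (-11.97, -28.79). ∠SND = 49.6° gives ND at 50.10° from the x-axis; with |ND| = 11.7, D = (-4.465, -19.81). ∠NDZ = 127.9° gives DZ at 102.2° from the x-axis; with |DZ| = 27.3, Z = (-10.23, 6.869). ∠DZP = 70.7° gives ZP at -148.5° from the x-axis; with |ZP| = 8.9, P = (-17.82, 2.219). ∠ZPH = 74.1° gives PH at -42.60° from the x-axis; with |PH| = 28.0, H = (2.788, -16.73). PH ⟂ HV, so HV runs at 47.40°; with |HV| = 25.4, V = (19.98, 1.964). Then |EV| = |V − E| = 20.08.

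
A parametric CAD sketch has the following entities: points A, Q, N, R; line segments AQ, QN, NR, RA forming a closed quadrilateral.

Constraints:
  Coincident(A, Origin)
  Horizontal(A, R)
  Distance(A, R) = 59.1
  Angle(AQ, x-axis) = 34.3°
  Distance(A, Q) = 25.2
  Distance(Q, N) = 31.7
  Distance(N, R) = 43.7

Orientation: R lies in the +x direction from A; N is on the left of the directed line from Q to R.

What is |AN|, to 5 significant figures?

56.192

A is at the origin; A and R share the same y with |AR| = 59.1 and R in +x, so R = (59.1, 0). AQ runs at 34.3° with |AQ| = 25.2, so Q = (20.818, 14.201). N is determined by |QN| = 31.7 and |NR| = 43.7 together: it lies at the intersection of circle(Q, 31.7) and circle(R, 43.7). With |QR| = 40.831, the foot of the radical line on QR is 9.3360 from Q and the perpendicular offset is √(31.7² − 9.3360²) = 30.294. Taking the left-of-QR solution: N = (40.107, 39.357).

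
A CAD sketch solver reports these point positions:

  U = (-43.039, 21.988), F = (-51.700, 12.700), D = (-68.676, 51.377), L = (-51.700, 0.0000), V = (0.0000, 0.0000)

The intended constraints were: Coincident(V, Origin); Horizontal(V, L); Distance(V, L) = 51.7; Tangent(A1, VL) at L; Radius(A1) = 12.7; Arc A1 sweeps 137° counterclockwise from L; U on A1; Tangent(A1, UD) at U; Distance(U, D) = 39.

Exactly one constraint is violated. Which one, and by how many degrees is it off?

Tangent(A1, UD) at U — off by 5.90°.

V = (0.00, 0.00) ✓; V.y = 0.00, L.y = 0.00 ✓; |VL| = 51.70 ✓; ∠(FL, LV) = 90.00° ✓; |FL| = 12.70 ✓; bearing(F→U) − bearing(F→L) = 137.0° ✓; |FU| = 12.70 ✓; ∠(FU, UD) = 95.90° ✗; |UD| = 39.00 ✓.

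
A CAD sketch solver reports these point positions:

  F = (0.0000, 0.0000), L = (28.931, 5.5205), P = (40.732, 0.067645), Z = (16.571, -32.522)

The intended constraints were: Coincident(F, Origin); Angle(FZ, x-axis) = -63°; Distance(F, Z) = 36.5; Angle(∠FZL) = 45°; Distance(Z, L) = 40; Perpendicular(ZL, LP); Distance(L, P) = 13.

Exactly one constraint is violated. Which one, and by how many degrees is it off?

Perpendicular(ZL, LP) — off by 6.80°.

F = (0.00, 0.00) ✓; FZ at -63.00° ✓; |FZ| = 36.50 ✓; ∠FZL = 45.00° ✓; |ZL| = 40.00 ✓; ∠(ZL, LP) = 96.80° ✗; |LP| = 13.00 ✓.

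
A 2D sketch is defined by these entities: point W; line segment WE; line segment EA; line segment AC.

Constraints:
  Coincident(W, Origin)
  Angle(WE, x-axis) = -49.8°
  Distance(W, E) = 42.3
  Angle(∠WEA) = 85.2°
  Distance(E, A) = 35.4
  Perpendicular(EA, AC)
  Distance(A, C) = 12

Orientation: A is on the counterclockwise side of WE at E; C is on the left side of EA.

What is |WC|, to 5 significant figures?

43.866

W is at the origin; WE runs at -49.8° with length 42.3, so E = 42.3·(cos -49.8°, sin -49.8°) = (27.303, -32.309). ∠WEA = 85.2°, so EA runs at -49.8° + (180° − 85.2°) = 45.000° from the x-axis; with |EA| = 35.4, A = E + 35.4·(cos 45.000°, sin 45.000°) = (52.334, -7.2770). EA is perpendicular to AC; with |AC| = 12.0 on the left of EA, C = A + 12.0·(-0.70711, 0.70711) = (43.849, 1.2083). Then |WC| = |C − W| = 43.866.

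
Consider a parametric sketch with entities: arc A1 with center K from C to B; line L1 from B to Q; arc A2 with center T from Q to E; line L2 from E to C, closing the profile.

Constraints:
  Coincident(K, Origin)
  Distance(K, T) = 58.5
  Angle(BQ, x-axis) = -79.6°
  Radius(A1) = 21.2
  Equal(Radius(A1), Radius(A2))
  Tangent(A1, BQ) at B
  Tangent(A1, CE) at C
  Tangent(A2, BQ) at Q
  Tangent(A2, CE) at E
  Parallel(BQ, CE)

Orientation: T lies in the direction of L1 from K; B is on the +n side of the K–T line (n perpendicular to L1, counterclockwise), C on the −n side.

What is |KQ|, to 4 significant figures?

62.22

The slot axis is L1's direction at -79.6°, so u = (cos -79.6°, sin -79.6°) = (0.1805, -0.9836) and n = (−sin -79.6°, cos -79.6°) = (0.9836, 0.1805). K is at the origin and T lies 58.5 along u from K, so T = 58.5·u = (10.56, -57.54). Tangency of A1 to both parallel lines with radius 21.2 puts B and C at K ± 21.2·n: B = (20.85, 3.827), C = (-20.85, -3.827). Equal radii place Q and E the same way about T: Q = T + 21.2·n = (31.41, -53.71), E = T − 21.2·n = (-10.29, -61.37). Then |KQ| = |Q − K| = 62.22.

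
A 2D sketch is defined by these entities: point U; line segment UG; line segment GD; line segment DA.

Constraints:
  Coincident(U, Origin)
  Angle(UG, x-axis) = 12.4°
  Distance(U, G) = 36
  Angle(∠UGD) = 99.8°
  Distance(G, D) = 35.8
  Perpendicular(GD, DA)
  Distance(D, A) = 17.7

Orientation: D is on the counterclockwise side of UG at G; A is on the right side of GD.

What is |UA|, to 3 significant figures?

67.7

U is at the origin; UG runs at 12.4° with length 36.0, so G = 36.0·(cos 12.4°, sin 12.4°) = (35.2, 7.73). ∠UGD = 99.8°, so GD runs at 12.4° + (180° − 99.8°) = 92.6° from the x-axis; with |GD| = 35.8, D = G + 35.8·(cos 92.6°, sin 92.6°) = (33.5, 43.5). The perpendicularity gives DA at right angles to GD; with |DA| = 17.7 on the right of GD, A = D + 17.7·(0.999, 0.0454) = (51.2, 44.3). Then |UA| = |A − U| = 67.7.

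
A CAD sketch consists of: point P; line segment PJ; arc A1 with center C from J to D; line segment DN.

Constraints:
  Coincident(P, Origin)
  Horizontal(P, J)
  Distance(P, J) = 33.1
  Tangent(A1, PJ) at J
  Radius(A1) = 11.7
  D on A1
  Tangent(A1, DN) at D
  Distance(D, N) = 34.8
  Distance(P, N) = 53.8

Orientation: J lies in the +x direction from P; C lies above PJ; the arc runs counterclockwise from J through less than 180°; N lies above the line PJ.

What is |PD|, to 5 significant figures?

46.628

Checks: |PJ| = 33.10 ✓; |CD| = 11.70 ✓; ∠(CD, DN) = 90.00° ✓; |DN| = 34.80 ✓; |PN| = 53.80 ✓.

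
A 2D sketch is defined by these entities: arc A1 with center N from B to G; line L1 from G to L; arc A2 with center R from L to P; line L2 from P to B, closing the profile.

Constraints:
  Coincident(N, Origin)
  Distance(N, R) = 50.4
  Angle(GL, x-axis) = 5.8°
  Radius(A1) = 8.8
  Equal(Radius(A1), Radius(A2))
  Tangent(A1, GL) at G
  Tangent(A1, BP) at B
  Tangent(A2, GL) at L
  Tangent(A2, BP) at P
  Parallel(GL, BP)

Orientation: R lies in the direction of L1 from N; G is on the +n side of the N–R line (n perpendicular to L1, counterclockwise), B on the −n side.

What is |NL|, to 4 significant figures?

51.16

Tangency of A1 to both parallel lines with radius 8.8 puts G and B at N ± 8.8·n: G = (-0.8893, 8.755), B = (0.8893, -8.755). Equal radii place L and P the same way about R: L = R + 8.8·n = (49.25, 13.85), P = R − 8.8·n = (51.03, -3.662). Then |NL| = |L − N| = 51.16.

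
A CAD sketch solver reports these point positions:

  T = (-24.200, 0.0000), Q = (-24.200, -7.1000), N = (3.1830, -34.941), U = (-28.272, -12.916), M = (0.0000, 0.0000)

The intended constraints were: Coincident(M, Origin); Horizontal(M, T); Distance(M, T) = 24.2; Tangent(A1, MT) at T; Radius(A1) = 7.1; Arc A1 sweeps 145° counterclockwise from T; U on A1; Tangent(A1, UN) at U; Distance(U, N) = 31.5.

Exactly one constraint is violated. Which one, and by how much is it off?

Distance(U, N) = 31.5 — off by 6.90.

M = (0.00, 0.00) ✓; M.y = 0.00, T.y = 0.00 ✓; |MT| = 24.20 ✓; ∠(QT, TM) = 90.00° ✓; |QT| = 7.100 ✓; bearing(Q→U) − bearing(Q→T) = 145.0° ✓; |QU| = 7.100 ✓; ∠(QU, UN) = 90.00° ✓; |UN| = 38.40 ✗.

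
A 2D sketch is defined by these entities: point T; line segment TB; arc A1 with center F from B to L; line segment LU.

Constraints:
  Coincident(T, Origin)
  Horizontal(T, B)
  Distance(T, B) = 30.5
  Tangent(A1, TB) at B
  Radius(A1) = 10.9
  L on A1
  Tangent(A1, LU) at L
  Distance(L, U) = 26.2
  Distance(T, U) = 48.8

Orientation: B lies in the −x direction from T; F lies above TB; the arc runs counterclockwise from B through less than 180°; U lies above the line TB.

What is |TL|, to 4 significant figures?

24.92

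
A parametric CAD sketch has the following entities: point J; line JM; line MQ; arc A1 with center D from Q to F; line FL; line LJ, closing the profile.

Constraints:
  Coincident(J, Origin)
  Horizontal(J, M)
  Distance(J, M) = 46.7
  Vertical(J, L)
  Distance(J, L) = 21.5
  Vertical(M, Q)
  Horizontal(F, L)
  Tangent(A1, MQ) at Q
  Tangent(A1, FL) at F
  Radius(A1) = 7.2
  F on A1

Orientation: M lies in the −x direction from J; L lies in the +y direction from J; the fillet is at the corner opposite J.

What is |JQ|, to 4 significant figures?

48.84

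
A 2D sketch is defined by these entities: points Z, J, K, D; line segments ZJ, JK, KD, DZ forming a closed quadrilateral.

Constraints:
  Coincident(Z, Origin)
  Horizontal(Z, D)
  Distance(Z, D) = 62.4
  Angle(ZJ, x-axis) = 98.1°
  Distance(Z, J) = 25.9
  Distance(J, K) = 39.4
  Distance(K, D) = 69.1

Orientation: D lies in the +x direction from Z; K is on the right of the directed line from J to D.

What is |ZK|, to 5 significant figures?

14.719

Checks: |JK| = 39.40 ✓; |KD| = 69.10 ✓.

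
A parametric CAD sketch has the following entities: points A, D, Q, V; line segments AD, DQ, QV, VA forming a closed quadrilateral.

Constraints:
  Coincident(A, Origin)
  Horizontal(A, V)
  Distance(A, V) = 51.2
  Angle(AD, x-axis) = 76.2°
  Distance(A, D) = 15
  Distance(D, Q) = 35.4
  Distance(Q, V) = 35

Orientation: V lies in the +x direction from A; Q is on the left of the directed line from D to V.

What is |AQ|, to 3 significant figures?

46.7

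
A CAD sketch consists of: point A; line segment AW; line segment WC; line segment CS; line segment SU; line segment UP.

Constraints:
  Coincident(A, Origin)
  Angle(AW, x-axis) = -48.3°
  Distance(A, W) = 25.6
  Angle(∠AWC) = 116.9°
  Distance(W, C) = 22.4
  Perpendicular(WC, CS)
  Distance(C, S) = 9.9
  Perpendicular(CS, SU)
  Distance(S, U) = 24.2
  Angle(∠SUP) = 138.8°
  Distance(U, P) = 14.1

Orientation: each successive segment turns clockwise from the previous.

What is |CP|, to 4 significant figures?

34.81

A is at the origin; AW runs at -48.3° with length 25.6, so W = (17.03, -19.11). ∠AWC = 116.9° gives WC at -111.4° from the x-axis; with |WC| = 22.4, C = (8.857, -39.97). The perpendicularity gives CS at right angles to WC, so CS runs at 158.6°; with |CS| = 9.9, S = (-0.3608, -36.36). CS is perpendicular to SU, so SU runs at 68.60°; with |SU| = 24.2, U = (8.469, -13.83). ∠SUP = 138.8° gives UP at 27.40° from the x-axis; with |UP| = 14.1, P = (20.99, -7.337). Then |CP| = |P − C| = 34.81.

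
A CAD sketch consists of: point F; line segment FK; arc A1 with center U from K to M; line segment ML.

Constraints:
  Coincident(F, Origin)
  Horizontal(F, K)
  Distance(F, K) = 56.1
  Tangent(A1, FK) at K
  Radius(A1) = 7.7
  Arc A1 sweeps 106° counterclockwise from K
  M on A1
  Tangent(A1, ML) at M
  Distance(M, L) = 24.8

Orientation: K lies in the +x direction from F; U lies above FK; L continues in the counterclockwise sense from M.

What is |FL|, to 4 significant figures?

65.91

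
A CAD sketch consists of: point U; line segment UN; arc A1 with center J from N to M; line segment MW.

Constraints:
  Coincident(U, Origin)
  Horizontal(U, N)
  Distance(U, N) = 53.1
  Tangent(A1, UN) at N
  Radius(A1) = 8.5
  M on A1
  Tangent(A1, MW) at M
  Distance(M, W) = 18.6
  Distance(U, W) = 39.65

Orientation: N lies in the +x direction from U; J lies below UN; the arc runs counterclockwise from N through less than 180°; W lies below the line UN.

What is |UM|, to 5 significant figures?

46.414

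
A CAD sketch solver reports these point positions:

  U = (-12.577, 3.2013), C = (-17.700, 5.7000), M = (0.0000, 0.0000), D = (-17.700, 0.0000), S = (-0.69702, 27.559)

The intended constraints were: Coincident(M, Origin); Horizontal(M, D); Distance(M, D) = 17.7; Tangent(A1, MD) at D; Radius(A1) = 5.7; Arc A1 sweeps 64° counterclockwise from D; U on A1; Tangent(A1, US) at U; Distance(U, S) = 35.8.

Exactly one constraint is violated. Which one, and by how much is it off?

Distance(U, S) = 35.8 — off by 8.70.

M = (0.00, 0.00) ✓; M.y = 0.00, D.y = 0.00 ✓; |MD| = 17.70 ✓; ∠(CD, DM) = 90.00° ✓; |CD| = 5.700 ✓; bearing(C→U) − bearing(C→D) = 64.00° ✓; |CU| = 5.700 ✓; ∠(CU, US) = 90.00° ✓; |US| = 27.10 ✗.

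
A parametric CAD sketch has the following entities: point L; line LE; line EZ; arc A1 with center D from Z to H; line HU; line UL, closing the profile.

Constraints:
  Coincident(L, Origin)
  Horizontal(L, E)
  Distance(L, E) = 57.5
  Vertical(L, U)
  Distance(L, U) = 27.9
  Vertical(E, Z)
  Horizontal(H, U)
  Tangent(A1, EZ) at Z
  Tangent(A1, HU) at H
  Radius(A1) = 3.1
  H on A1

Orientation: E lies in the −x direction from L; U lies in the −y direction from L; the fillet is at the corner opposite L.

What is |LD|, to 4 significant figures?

59.79

L is at the origin; LE is horizontal with |LE| = 57.5 and E on the −x side, so E = (-57.50, 0.000). L and U share the same x with |LU| = 27.9 and U on the −y side, so U = (0.000, -27.90). The virtual corner opposite L is at (-57.50, -27.90). The tangent condition forces DZ to be normal to EZ and since A1 is tangent to HU there, DH ⟂ HU, with radius 3.1, so the center D sits 3.1 in from both sides at D = (-54.40, -24.80). Then |LD| = |D − L| = 59.79.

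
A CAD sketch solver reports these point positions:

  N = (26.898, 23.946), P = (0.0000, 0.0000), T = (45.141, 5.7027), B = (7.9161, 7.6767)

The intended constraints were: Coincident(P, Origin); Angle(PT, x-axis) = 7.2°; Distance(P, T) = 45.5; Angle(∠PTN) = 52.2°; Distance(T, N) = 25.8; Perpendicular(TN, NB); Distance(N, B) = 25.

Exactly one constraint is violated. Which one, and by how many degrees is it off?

Perpendicular(TN, NB) — off by 4.40°.

P = (0.00, 0.00) ✓; PT at 7.200° ✓; |PT| = 45.50 ✓; ∠PTN = 52.20° ✓; |TN| = 25.80 ✓; ∠(TN, NB) = 85.60° ✗; |NB| = 25.00 ✓.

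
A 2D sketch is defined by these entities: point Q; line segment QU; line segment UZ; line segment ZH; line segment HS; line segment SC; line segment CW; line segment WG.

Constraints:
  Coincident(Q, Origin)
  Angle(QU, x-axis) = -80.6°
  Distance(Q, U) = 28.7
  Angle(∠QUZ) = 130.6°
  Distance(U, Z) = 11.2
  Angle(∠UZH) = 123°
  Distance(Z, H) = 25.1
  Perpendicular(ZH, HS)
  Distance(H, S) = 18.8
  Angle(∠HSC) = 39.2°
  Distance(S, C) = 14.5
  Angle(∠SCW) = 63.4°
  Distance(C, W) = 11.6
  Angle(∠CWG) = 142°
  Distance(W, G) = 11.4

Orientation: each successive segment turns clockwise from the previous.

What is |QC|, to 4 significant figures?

32.50

ZH is perpendicular to HS, so HS runs at 83.00°; with |HS| = 18.8, S = (-25.13, -15.18). ∠HSC = 39.2° gives SC at -57.80° from the x-axis; with |SC| = 14.5, C = (-17.41, -27.45). Then |QC| = |C − Q| = 32.50.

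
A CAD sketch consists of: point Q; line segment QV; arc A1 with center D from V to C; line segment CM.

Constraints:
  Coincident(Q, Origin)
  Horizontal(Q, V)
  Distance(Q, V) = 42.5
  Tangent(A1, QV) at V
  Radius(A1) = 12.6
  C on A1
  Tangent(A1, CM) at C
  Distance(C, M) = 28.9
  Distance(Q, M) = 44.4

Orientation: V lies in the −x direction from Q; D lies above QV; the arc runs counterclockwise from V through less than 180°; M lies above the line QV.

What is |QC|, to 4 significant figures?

31.75

Q is at the origin; QV is horizontal with |QV| = 42.5 and V on the −x side, so V = (-42.50, 0.000). A1 meets QV tangentially, so DV is at right angles to QV, so D = V + (0, 12.6) = (-42.50, 12.60). Since DC ⟂ CM (tangency), |DM| = √(12.6² + 28.9²) = 31.53 regardless of where C sits on A1. So M lies on both circle(Q, 44.4) and circle(D, 31.53); the above-QV intersection is M = (-23.44, 37.71). C is the foot of the tangent from M: C = (-30.26, 9.627).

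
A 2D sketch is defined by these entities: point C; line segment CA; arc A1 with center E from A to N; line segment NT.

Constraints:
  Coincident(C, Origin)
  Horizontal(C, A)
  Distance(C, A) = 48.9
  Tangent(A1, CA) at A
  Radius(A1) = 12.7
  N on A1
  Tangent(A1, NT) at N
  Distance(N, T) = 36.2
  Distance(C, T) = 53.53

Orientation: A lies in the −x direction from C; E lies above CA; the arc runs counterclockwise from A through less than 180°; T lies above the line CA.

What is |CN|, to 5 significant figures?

37.832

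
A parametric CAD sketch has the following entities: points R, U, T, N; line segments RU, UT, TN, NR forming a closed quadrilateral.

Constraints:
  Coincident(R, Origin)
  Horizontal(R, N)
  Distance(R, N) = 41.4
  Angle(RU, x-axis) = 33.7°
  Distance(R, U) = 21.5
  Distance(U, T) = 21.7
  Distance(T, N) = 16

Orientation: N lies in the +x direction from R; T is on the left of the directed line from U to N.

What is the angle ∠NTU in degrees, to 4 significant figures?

87.38°

Checks: |UT| = 21.70 ✓; |TN| = 16.00 ✓.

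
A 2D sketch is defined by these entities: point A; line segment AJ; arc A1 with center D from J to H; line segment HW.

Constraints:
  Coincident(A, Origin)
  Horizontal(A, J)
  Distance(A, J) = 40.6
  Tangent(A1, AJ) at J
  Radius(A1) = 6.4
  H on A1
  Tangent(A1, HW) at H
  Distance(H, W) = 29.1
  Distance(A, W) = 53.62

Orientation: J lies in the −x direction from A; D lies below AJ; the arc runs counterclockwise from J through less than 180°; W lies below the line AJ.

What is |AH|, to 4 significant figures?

47.48

A is at the origin; A and J share the same y with |AJ| = 40.6 and J on the −x side, so J = (-40.60, 0.000). Tangency of A1 to AJ means the radius DJ is perpendicular to AJ, so D = J + (0, -6.4) = (-40.60, -6.400). Since DH ⟂ HW (tangency), |DW| = √(6.4² + 29.1²) = 29.80 regardless of where H sits on A1. So W lies on both circle(A, 53.62) and circle(D, 29.80); the below-AJ intersection is W = (-39.58, -36.18). H is the foot of the tangent from W: H = (-46.80, -7.989).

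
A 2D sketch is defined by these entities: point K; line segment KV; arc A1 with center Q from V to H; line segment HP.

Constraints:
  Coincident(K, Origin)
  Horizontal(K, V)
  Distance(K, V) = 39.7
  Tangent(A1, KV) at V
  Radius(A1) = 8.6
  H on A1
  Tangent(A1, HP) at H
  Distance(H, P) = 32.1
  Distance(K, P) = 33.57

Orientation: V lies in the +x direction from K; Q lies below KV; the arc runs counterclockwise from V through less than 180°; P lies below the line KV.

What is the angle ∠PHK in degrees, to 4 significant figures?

62.27°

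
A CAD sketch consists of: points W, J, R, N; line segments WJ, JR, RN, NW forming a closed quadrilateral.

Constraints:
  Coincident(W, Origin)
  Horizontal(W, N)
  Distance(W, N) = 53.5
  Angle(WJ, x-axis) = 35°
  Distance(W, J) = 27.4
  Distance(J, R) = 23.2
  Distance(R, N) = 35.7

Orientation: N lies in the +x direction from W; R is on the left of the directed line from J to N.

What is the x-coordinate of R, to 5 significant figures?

38.547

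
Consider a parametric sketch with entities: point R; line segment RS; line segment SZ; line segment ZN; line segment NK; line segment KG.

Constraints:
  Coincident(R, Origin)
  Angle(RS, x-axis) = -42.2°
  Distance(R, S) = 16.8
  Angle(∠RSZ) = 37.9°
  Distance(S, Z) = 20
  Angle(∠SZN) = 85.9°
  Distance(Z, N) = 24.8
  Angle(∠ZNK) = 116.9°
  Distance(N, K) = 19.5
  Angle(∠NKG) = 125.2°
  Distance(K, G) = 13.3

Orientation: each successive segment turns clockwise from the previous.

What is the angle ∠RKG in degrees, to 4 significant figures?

88.62°

R is at the origin; RS runs at -42.2° with length 16.8, so S = (12.45, -11.28). ∠RSZ = 37.9° gives SZ at 175.7° from the x-axis; with |SZ| = 20.0, Z = (-7.498, -9.785). ∠SZN = 85.9° gives ZN at 81.60° from the x-axis; with |ZN| = 24.8, N = (-3.875, 14.75). ∠ZNK = 116.9° gives NK at 18.50° from the x-axis; with |NK| = 19.5, K = (14.62, 20.94). ∠NKG = 125.2° gives KG at -36.30° from the x-axis; with |KG| = 13.3, G = (25.34, 13.06). Then cos ∠RKG = KR·KG / (|KR||KG|), giving 88.62°.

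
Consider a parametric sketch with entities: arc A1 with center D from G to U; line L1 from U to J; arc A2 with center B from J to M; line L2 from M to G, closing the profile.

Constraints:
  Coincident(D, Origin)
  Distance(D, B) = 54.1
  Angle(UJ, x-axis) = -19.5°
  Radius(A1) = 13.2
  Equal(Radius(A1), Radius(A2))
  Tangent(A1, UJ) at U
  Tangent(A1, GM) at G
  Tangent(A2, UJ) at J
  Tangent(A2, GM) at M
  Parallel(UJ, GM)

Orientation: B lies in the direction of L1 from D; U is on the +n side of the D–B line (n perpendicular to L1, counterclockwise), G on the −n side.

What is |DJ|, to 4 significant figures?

55.69

Tangency of A1 to both parallel lines with radius 13.2 puts U and G at D ± 13.2·n: U = (4.406, 12.44), G = (-4.406, -12.44). Equal radii place J and M the same way about B: J = B + 13.2·n = (55.40, -5.616), M = B − 13.2·n = (46.59, -30.50). Then |DJ| = |J − D| = 55.69.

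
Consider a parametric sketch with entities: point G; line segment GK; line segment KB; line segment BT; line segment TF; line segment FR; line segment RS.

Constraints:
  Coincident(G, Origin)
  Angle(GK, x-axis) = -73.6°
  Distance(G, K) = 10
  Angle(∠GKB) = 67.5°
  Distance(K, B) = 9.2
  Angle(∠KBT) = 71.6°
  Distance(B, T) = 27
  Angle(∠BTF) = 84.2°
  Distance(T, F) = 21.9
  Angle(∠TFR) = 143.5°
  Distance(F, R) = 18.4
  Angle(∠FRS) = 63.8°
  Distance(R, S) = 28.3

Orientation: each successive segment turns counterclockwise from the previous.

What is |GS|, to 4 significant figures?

10.88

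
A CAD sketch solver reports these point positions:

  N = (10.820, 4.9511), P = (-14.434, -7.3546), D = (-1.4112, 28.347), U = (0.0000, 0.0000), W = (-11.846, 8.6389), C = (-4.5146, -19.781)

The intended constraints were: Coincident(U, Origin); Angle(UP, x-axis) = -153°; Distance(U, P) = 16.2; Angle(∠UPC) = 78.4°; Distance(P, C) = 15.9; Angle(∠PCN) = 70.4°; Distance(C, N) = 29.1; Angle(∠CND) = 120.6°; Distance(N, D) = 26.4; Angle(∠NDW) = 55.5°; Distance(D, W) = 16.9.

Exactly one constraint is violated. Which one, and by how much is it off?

Distance(D, W) = 16.9 — off by 5.40.

U = (0.00, 0.00) ✓; UP at -153.0° ✓; |UP| = 16.20 ✓; ∠UPC = 78.40° ✓; |PC| = 15.90 ✓; ∠PCN = 70.40° ✓; |CN| = 29.10 ✓; ∠CND = 120.6° ✓; |ND| = 26.40 ✓; ∠NDW = 55.50° ✓; |DW| = 22.30 ✗.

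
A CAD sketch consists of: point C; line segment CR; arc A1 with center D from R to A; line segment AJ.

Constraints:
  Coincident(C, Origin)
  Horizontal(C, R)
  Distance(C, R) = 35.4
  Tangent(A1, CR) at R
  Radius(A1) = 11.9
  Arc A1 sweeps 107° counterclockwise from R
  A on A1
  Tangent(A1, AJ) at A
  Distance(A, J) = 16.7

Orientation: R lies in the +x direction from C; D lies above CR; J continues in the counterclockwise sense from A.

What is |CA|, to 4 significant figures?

49.24

The tangent condition forces DR to be normal to CR, so D = R + (0, 11.9) = (35.40, 11.90). On A1, R sits at bearing -90° from D; a 107° counterclockwise sweep puts A at bearing 17°, so A = D + 11.9·(cos 17°, sin 17°) = (46.78, 15.38). Then |CA| = |A − C| = 49.24.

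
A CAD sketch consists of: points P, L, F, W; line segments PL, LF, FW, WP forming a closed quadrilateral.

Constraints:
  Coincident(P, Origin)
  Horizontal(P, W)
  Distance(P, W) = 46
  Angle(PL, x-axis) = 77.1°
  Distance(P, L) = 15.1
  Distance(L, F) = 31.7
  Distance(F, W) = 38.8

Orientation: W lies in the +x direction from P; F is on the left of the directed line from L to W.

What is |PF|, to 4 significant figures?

44.51

P is at the origin; P and W share the same y with |PW| = 46.0 and W in +x, so W = (46.0, 0). PL runs at 77.1° with |PL| = 15.1, so L = (3.371, 14.72). F is determined by |LF| = 31.7 and |FW| = 38.8 together: it lies at the intersection of circle(L, 31.7) and circle(W, 38.8). With |LW| = 45.10, the foot of the radical line on LW is 17.00 from L and the perpendicular offset is √(31.7² − 17.00²) = 26.76. Taking the left-of-LW solution: F = (28.17, 34.46).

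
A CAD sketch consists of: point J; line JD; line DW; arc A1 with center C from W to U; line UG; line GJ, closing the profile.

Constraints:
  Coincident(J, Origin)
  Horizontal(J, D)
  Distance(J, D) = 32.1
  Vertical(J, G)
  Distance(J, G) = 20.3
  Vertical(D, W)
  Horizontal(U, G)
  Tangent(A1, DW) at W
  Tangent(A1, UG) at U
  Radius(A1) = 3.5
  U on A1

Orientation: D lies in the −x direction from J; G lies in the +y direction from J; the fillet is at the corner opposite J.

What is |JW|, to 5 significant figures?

36.231

J is at the origin; JD is horizontal with |JD| = 32.1 and D on the −x side, so D = (-32.100, 0.0000). J and G share the same x with |JG| = 20.3 and G on the +y side, so G = (0.0000, 20.300). The virtual corner opposite J is at (-32.100, 20.300). A1 meets DW tangentially, so CW is at right angles to DW and the tangent condition forces CU to be normal to UG, with radius 3.5, so the center C sits 3.5 in from both sides at C = (-28.600, 16.800). That places the tangent points at W = (-32.100, 16.800) on DW and U = (-28.600, 20.300) on UG. Then |JW| = |W − J| = 36.231.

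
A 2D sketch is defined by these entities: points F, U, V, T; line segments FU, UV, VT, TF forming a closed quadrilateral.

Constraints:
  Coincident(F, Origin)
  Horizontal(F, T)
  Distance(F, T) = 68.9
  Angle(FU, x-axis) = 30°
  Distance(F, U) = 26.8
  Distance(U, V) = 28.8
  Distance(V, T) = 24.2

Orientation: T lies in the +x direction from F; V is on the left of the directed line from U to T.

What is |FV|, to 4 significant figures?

54.52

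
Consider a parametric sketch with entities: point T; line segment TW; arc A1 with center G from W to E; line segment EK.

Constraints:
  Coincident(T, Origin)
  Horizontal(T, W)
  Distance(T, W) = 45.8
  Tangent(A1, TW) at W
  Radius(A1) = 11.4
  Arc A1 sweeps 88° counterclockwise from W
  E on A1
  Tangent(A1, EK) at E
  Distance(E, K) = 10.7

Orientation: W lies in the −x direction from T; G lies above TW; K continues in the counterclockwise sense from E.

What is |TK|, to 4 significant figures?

40.36

T is at the origin; T and W share the same y with |TW| = 45.8 and W on the −x side, so W = (-45.80, 0.000). The tangent condition forces GW to be normal to TW, so G = W + (0, 11.4) = (-45.80, 11.40). On A1, W sits at bearing -90° from G; an 88° counterclockwise sweep puts E at bearing -2°, so E = G + 11.4·(cos -2°, sin -2°) = (-34.41, 11.00). Tangency of A1 to EK means the radius GE is perpendicular to EK, so EK runs along (−sin -2°, cos -2°); with |EK| = 10.7, K = (-34.03, 21.70). Then |TK| = |K − T| = 40.36.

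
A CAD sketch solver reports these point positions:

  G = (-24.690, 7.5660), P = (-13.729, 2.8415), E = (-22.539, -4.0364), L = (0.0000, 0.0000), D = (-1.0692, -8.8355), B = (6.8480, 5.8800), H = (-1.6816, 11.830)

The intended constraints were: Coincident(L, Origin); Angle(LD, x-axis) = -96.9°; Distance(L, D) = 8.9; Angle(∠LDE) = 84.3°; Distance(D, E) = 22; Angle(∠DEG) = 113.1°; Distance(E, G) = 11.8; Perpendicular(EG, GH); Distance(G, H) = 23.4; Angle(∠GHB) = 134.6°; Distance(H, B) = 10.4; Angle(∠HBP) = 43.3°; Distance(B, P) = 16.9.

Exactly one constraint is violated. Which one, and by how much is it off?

Distance(B, P) = 16.9 — off by 3.90.

L = (0.00, 0.00) ✓; LD at -96.90° ✓; |LD| = 8.900 ✓; ∠LDE = 84.30° ✓; |DE| = 22.00 ✓; ∠DEG = 113.1° ✓; |EG| = 11.80 ✓; ∠(EG, GH) = 90.00° ✓; |GH| = 23.40 ✓; ∠GHB = 134.6° ✓; |HB| = 10.40 ✓; ∠HBP = 43.30° ✓; |BP| = 20.80 ✗.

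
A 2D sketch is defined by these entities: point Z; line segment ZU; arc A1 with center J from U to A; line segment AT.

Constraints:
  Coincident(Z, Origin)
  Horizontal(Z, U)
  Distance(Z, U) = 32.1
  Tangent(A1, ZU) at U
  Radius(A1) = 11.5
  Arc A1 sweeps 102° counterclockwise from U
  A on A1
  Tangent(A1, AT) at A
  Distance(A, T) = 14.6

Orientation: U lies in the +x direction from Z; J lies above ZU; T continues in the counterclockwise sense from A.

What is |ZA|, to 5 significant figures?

45.520

The tangent condition forces JU to be normal to ZU, so J = U + (0, 11.5) = (32.100, 11.500). On A1, U sits at bearing -90° from J; a 102° counterclockwise sweep puts A at bearing 12°, so A = J + 11.5·(cos 12°, sin 12°) = (43.349, 13.891). Then |ZA| = |A − Z| = 45.520.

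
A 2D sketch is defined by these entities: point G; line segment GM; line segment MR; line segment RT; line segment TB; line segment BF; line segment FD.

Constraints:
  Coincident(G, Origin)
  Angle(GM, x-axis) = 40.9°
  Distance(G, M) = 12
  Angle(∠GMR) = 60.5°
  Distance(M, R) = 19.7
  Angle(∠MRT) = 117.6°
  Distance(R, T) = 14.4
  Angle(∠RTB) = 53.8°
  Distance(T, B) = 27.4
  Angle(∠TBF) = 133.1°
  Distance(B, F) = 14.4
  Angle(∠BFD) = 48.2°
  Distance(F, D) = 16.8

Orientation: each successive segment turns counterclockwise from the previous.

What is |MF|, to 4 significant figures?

9.437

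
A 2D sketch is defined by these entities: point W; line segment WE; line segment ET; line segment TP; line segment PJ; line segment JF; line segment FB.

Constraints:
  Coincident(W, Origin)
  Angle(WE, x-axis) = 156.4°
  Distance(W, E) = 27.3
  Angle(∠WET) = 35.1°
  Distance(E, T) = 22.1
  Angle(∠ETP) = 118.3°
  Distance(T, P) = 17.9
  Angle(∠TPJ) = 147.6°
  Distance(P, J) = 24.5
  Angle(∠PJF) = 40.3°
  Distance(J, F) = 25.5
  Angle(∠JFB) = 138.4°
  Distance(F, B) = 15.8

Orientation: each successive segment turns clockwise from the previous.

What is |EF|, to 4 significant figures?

23.97

∠TPJ = 147.6° gives PJ at -82.60° from the x-axis; with |PJ| = 24.5, J = (11.25, -22.71). ∠PJF = 40.3° gives JF at 137.7° from the x-axis; with |JF| = 25.5, F = (-7.608, -5.551). Then |EF| = |F − E| = 23.97.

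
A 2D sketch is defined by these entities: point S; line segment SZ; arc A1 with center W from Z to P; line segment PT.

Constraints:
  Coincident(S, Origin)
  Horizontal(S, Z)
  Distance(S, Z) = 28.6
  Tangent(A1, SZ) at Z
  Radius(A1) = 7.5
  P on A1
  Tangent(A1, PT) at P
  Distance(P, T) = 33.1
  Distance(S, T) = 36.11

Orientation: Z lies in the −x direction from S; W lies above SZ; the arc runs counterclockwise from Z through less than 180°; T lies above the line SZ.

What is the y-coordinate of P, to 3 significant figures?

4.57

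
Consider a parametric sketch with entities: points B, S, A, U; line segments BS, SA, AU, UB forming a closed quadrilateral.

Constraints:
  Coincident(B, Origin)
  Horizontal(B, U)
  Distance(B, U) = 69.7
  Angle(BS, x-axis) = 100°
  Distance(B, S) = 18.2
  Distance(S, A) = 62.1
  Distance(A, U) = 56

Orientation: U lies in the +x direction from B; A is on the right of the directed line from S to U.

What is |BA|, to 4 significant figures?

45.30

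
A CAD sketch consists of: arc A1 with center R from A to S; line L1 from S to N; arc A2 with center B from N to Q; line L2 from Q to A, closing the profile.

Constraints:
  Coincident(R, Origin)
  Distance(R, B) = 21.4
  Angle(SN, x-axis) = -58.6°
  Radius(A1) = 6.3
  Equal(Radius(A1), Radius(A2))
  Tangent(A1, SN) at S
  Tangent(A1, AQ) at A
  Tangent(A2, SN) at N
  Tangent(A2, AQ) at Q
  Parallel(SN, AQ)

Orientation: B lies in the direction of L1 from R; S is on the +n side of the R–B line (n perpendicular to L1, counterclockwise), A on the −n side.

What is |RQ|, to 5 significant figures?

22.308

The slot axis is L1's direction at -58.6°, so u = (cos -58.6°, sin -58.6°) = (0.52101, -0.85355) and n = (−sin -58.6°, cos -58.6°) = (0.85355, 0.52101). R is at the origin and B lies 21.4 along u from R, so B = 21.4·u = (11.150, -18.266). Tangency of A1 to both parallel lines with radius 6.3 puts S and A at R ± 6.3·n: S = (5.3774, 3.2824), A = (-5.3774, -3.2824). Equal radii place N and Q the same way about B: N = B + 6.3·n = (16.527, -14.984), Q = B − 6.3·n = (5.7722, -21.548). Then |RQ| = |Q − R| = 22.308.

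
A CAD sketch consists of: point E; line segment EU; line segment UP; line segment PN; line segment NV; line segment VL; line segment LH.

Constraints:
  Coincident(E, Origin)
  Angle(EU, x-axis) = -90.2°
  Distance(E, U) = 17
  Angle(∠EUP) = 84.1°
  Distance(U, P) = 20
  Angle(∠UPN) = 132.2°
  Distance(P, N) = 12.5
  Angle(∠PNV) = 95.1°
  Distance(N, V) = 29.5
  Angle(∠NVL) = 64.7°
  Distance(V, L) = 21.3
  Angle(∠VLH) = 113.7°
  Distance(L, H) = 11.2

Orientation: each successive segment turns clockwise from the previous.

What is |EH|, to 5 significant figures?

15.189

E is at the origin; EU runs at -90.2° with length 17.0, so U = (-0.059341, -17.000). ∠EUP = 84.1° gives UP at 173.90° from the x-axis; with |UP| = 20.0, P = (-19.946, -14.875). ∠UPN = 132.2° gives PN at 126.10° from the x-axis; with |PN| = 12.5, N = (-27.311, -4.7747). ∠PNV = 95.1° gives NV at 41.200° from the x-axis; with |NV| = 29.5, V = (-5.1148, 14.657). ∠NVL = 64.7° gives VL at -74.100° from the x-axis; with |VL| = 21.3, L = (0.72052, -5.8285). ∠VLH = 113.7° gives LH at -140.40° from the x-axis; with |LH| = 11.2, H = (-7.9092, -12.968). Then |EH| = |H − E| = 15.189.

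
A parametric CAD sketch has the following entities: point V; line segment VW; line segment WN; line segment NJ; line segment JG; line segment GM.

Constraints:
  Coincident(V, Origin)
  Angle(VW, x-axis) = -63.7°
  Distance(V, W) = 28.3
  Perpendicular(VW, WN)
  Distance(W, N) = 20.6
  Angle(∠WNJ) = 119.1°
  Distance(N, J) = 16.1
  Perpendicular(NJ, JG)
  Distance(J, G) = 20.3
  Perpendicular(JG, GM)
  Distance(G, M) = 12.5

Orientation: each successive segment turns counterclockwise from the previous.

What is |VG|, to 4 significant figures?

11.55

∠WNJ = 119.1° gives NJ at 87.20° from the x-axis; with |NJ| = 16.1, J = (31.79, -0.1625). NJ is perpendicular to JG, so JG runs at 177.2°; with |JG| = 20.3, G = (11.52, 0.8291). Then |VG| = |G − V| = 11.55.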